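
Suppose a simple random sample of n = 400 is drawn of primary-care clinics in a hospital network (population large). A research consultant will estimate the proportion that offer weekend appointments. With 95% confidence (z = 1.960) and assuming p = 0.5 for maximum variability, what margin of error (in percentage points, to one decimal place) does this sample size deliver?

SE(p̂) = √[p(1−p)/n] = √[0.2500/400] = 0.02500.
E = z × SE = 1.960 × 0.02500 = 0.04900, or 4.9 percentage points.

4.9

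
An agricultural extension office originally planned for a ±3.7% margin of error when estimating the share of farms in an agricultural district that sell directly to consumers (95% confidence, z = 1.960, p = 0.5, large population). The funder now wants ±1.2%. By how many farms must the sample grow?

At ±3.7%: n = 1.960² × 0.2500 / 0.037² ≈ 701.53 → 702.
At ±1.2%: n = 1.960² × 0.2500 / 0.012² ≈ 6669.44 → 6670.
Additional respondents: 6670 − 702 = 5968.

5968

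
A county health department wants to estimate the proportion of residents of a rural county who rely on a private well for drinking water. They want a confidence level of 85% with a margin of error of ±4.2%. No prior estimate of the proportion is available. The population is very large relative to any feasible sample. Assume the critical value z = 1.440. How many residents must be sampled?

With no prior estimate, use p = 0.5, giving p(1−p) = 0.25.
n = z²·p(1−p)/E² = 1.440² × 0.2500 / 0.042² = 2.0736 × 0.2500 / 0.001764 ≈ 293.88.
Rounding up gives n = 294.

294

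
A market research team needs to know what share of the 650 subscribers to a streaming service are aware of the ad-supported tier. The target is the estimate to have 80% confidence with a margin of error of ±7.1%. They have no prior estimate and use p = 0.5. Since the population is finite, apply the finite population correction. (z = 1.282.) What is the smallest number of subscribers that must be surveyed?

Unadjusted: n₀ = 1.282² × 0.50 × 0.50 / 0.071² ≈ 81.51, so n₀ = 82.
Finite population correction with N = 650: n = n₀ / (1 + (n₀−1)/N) = 82 / (1 + 81/650) = 82 / 1.1246 ≈ 72.91.
Rounding up, n = 73.

73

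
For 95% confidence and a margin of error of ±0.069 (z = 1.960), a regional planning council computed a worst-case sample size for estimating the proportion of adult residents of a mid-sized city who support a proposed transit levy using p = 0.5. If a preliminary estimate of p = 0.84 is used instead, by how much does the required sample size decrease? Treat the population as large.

Conservative (p = 0.5): n = 1.960² × 0.25 / 0.069² ≈ 201.72 → 202.
Using p = 0.84: p(1−p) = 0.1344, so n = 1.960² × 0.1344 / 0.069² ≈ 108.45 → 109.
Reduction: 202 − 109 = 93.

93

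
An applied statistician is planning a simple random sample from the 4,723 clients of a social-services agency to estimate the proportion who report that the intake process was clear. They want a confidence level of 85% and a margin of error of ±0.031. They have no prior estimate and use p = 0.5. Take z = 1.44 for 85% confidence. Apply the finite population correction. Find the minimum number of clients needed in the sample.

485

Unadjusted: n₀ = 1.44² × 0.50 × 0.50 / 0.031² ≈ 539.44, so n₀ = 540.
Finite population correction with N = 4,723: n = n₀ / (1 + (n₀−1)/N) = 540 / (1 + 539/4723) = 540 / 1.1141 ≈ 484.69.
Rounding up, n = 485.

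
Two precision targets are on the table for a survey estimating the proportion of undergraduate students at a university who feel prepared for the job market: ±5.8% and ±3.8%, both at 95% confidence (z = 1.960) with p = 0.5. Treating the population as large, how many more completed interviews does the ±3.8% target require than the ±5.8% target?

380

At ±5.8%: n = 1.960² × 0.2500 / 0.058² ≈ 285.49 → 286.
At ±3.8%: n = 1.960² × 0.2500 / 0.038² ≈ 665.10 → 666.
Additional respondents: 666 − 286 = 380.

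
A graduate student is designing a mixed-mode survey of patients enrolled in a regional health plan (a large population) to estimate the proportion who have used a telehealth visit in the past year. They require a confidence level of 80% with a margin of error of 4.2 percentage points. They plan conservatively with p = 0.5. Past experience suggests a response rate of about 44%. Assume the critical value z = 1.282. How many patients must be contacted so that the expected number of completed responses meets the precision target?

530

Completed interviews needed: n₀ = 1.282² × 0.2500 / 0.042² ≈ 232.93 → 233.
At a 44% response rate, contacts needed = 233 / 0.44 ≈ 529.55 → 530.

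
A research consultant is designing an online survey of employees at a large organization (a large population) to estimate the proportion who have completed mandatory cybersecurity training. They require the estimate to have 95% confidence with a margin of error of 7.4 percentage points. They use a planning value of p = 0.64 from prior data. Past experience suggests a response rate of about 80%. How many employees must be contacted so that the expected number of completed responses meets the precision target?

203

For 95% confidence, z = 1.960.
Completed interviews needed: n₀ = 1.960² × 0.2304 / 0.074² ≈ 161.63 → 162.
At an 80% response rate, contacts needed = 162 / 0.80 ≈ 202.50 → 203.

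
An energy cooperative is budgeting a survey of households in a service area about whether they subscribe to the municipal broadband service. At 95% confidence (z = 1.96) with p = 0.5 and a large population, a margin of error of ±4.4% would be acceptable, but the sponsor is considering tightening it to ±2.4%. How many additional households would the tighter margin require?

At ±4.4%: n = 1.96² × 0.2500 / 0.044² ≈ 496.07 → 497.
At ±2.4%: n = 1.96² × 0.2500 / 0.024² ≈ 1667.36 → 1668.
Additional respondents: 1668 − 497 = 1171.

1171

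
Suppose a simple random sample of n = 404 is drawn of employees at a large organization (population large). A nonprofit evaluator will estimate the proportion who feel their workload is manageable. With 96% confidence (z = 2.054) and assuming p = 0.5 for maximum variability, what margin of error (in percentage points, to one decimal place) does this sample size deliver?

5.1

SE(p̂) = √[p(1−p)/n] = √[0.2500/404] = 0.02488.
E = z × SE = 2.054 × 0.02488 = 0.05110, or 5.1 percentage points.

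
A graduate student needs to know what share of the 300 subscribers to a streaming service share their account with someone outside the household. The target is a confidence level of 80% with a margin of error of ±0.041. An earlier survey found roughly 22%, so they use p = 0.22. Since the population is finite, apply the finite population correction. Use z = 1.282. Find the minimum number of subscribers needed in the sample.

Unadjusted: n₀ = 1.282² × 0.22 × 0.78 / 0.041² ≈ 167.77, so n₀ = 168.
Finite population correction with N = 300: n = n₀ / (1 + (n₀−1)/N) = 168 / (1 + 167/300) = 168 / 1.5567 ≈ 107.92.
Rounding up, n = 108.

108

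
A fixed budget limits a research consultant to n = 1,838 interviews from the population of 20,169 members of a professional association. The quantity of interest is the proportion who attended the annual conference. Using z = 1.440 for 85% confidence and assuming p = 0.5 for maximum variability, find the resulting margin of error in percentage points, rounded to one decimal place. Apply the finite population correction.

1.6

Finite-population factor: (N−n)/(N−1) = (20169−1838)/(20169−1) = 0.9089.
SE(p̂) = √[p(1−p)/n · (N−n)/(N−1)] = √[0.2500/1838 × 0.9089] = 0.01112.
E = z × SE = 1.440 × 0.01112 = 0.01601 ≈ 1.6 percentage points.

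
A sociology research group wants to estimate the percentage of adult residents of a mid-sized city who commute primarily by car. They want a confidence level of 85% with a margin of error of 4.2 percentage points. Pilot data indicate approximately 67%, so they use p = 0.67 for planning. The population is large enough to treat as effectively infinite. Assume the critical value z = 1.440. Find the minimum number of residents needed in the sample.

With p = 0.67, p(1−p) = 0.2211.
n = z²·p(1−p)/E² = 1.440² × 0.2211 / 0.042² = 2.0736 × 0.2211 / 0.001764 ≈ 259.91.
Rounding up gives n = 260.

260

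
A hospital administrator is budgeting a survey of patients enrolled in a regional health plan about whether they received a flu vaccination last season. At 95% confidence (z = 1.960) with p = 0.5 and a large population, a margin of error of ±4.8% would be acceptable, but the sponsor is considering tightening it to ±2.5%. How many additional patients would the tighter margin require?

1120

At ±4.8%: n = 1.960² × 0.2500 / 0.048² ≈ 416.84 → 417.
At ±2.5%: n = 1.960² × 0.2500 / 0.025² ≈ 1536.64 → 1537.
Additional respondents: 1537 − 417 = 1120.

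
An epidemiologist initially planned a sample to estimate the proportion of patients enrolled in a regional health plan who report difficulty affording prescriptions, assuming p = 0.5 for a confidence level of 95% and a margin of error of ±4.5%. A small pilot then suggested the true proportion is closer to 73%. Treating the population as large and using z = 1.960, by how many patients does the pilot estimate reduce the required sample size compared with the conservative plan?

101

Conservative (p = 0.5): n = 1.960² × 0.25 / 0.045² ≈ 474.27 → 475.
Using p = 0.73: p(1−p) = 0.1971, so n = 1.960² × 0.1971 / 0.045² ≈ 373.92 → 374.
Reduction: 475 − 374 = 101.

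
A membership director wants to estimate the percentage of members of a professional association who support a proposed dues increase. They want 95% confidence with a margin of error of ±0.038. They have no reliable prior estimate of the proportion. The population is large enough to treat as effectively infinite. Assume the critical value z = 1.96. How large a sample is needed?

666

With no prior estimate, use p = 0.5, giving p(1−p) = 0.25.
n = z²·p(1−p)/E² = 1.96² × 0.2500 / 0.038² = 3.8416 × 0.2500 / 0.001444 ≈ 665.10.
Rounding up gives n = 666.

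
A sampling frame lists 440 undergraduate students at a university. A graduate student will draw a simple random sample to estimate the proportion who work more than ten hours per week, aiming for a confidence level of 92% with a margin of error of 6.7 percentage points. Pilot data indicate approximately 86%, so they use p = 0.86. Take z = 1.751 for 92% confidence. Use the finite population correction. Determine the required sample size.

Unadjusted: n₀ = 1.751² × 0.86 × 0.14 / 0.067² ≈ 82.23, so n₀ = 83.
Finite population correction with N = 440: n = n₀ / (1 + (n₀−1)/N) = 83 / (1 + 82/440) = 83 / 1.1864 ≈ 69.96.
Rounding up, n = 70.

70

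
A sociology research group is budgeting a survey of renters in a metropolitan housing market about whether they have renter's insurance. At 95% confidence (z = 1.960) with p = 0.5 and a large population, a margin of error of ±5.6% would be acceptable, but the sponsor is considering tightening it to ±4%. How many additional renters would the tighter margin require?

294

At ±5.6%: n = 1.960² × 0.2500 / 0.056² ≈ 306.25 → 307.
At ±4%: n = 1.960² × 0.2500 / 0.040² ≈ 600.25 → 601.
Additional respondents: 601 − 307 = 294.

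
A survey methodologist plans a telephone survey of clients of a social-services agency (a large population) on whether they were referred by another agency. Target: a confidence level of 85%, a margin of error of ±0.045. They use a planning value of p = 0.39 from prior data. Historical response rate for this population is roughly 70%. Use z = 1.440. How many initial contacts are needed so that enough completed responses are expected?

Completed interviews needed: n₀ = 1.440² × 0.2379 / 0.045² ≈ 243.61 → 244.
At a 70% response rate, contacts needed = 244 / 0.70 ≈ 348.57 → 349.

349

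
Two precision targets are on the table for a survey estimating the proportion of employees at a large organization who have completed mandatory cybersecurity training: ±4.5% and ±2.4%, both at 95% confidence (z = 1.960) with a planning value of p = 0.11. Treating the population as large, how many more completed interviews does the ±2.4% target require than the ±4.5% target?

At ±4.5%: n = 1.960² × 0.0979 / 0.045² ≈ 185.72 → 186.
At ±2.4%: n = 1.960² × 0.0979 / 0.024² ≈ 652.94 → 653.
Additional respondents: 653 − 186 = 467.

467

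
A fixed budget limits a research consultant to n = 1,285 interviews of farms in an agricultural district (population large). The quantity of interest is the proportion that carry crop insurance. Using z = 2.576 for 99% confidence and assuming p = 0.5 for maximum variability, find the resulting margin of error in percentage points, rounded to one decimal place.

3.6

SE(p̂) = √[p(1−p)/n] = √[0.2500/1285] = 0.01395.
E = z × SE = 2.576 × 0.01395 = 0.03593, or 3.6 percentage points.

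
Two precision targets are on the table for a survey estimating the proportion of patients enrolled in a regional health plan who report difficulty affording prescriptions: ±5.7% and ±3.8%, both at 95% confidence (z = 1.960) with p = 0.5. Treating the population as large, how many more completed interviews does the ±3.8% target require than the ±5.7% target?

370

At ±5.7%: n = 1.960² × 0.2500 / 0.057² ≈ 295.60 → 296.
At ±3.8%: n = 1.960² × 0.2500 / 0.038² ≈ 665.10 → 666.
Additional respondents: 666 − 296 = 370.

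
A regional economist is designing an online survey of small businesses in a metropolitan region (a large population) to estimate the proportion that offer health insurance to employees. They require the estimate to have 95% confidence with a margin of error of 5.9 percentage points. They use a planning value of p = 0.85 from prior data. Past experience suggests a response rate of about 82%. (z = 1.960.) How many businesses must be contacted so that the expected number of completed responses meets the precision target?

Completed interviews needed: n₀ = 1.960² × 0.1275 / 0.059² ≈ 140.71 → 141.
At an 82% response rate, contacts needed = 141 / 0.82 ≈ 171.95 → 172.

172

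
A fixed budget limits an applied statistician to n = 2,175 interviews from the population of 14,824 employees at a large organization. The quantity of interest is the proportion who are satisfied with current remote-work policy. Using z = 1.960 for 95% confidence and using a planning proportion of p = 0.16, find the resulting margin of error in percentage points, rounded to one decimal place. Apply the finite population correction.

1.4

Finite-population factor: (N−n)/(N−1) = (14824−2175)/(14824−1) = 0.8533.
SE(p̂) = √[p(1−p)/n · (N−n)/(N−1)] = √[0.1344/2175 × 0.8533] = 0.00726.
E = z × SE = 1.960 × 0.00726 = 0.01423 ≈ 1.4 percentage points.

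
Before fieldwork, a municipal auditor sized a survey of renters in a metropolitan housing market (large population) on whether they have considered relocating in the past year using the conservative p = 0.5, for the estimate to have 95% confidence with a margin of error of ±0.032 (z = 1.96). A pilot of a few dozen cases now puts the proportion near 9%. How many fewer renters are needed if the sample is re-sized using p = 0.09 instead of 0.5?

630

Conservative (p = 0.5): n = 1.96² × 0.25 / 0.032² ≈ 937.89 → 938.
Using p = 0.09: p(1−p) = 0.0819, so n = 1.96² × 0.0819 / 0.032² ≈ 307.25 → 308.
Reduction: 938 − 308 = 630.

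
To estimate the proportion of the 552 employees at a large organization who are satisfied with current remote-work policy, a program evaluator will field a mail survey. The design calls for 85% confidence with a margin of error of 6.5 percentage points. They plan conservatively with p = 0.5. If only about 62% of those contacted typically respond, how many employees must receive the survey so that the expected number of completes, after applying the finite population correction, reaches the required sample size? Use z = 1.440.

163

Completed interviews needed (unadjusted): n₀ = 1.440² × 0.2500 / 0.065² ≈ 122.70 → 123.
FPC for N = 552: n = 123 / (1 + 122/552) = 123 / 1.2210 ≈ 100.74 → 101.
At a 62% response rate, contacts needed = 101 / 0.62 ≈ 162.90 → 163.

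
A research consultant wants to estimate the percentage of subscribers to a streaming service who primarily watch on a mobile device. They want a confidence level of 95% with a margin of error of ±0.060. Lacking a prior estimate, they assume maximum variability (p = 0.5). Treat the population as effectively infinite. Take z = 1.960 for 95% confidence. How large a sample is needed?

With p = 0.5, p(1−p) = 0.25.
n = z²·p(1−p)/E² = 1.960² × 0.2500 / 0.060² = 3.8416 × 0.2500 / 0.003600 ≈ 266.78.
Rounding up gives n = 267.

267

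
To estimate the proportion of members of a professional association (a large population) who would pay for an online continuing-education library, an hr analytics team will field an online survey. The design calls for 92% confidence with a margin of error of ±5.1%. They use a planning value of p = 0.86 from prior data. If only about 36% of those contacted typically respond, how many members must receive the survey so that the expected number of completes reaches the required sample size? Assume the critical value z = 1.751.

Completed interviews needed: n₀ = 1.751² × 0.1204 / 0.051² ≈ 141.92 → 142.
At a 36% response rate, contacts needed = 142 / 0.36 ≈ 394.44 → 395.

395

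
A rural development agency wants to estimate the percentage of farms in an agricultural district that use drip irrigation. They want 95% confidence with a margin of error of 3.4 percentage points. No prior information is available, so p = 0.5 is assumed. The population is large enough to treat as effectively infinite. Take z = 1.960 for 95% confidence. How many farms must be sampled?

With p = 0.5, p(1−p) = 0.25.
n = z²·p(1−p)/E² = 1.960² × 0.2500 / 0.034² = 3.8416 × 0.2500 / 0.001156 ≈ 830.80.
Rounding up gives n = 831.

831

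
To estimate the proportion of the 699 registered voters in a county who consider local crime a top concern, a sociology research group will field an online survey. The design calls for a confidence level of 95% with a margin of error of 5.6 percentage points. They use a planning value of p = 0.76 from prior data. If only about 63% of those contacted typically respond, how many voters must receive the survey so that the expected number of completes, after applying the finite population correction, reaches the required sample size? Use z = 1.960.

Completed interviews needed (unadjusted): n₀ = 1.960² × 0.1824 / 0.056² ≈ 223.44 → 224.
FPC for N = 699: n = 224 / (1 + 223/699) = 224 / 1.3190 ≈ 169.82 → 170.
At a 63% response rate, contacts needed = 170 / 0.63 ≈ 269.84 → 270.

270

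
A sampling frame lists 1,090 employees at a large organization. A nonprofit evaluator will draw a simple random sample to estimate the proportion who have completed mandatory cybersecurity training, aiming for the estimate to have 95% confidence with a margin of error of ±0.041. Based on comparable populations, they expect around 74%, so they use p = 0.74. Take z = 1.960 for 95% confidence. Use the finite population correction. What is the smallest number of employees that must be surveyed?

Unadjusted: n₀ = 1.960² × 0.74 × 0.26 / 0.041² ≈ 439.69, so n₀ = 440.
Finite population correction with N = 1,090: n = n₀ / (1 + (n₀−1)/N) = 440 / (1 + 439/1090) = 440 / 1.4028 ≈ 313.67.
Rounding up, n = 314.

314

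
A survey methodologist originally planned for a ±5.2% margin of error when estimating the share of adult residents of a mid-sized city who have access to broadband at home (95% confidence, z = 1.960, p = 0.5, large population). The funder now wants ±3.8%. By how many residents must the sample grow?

At ±5.2%: n = 1.960² × 0.2500 / 0.052² ≈ 355.18 → 356.
At ±3.8%: n = 1.960² × 0.2500 / 0.038² ≈ 665.10 → 666.
Additional respondents: 666 − 356 = 310.

310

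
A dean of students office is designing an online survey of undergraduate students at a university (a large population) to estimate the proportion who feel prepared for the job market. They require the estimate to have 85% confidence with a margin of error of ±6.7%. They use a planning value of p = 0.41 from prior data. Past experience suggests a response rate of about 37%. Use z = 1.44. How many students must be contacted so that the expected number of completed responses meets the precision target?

303

Completed interviews needed: n₀ = 1.44² × 0.2419 / 0.067² ≈ 111.74 → 112.
At a 37% response rate, contacts needed = 112 / 0.37 ≈ 302.70 → 303.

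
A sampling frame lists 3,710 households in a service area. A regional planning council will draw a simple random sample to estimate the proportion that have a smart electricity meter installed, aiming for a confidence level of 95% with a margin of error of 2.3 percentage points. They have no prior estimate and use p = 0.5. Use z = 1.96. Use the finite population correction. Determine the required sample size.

1220

Unadjusted: n₀ = 1.96² × 0.50 × 0.50 / 0.023² ≈ 1815.50, so n₀ = 1816.
Finite population correction with N = 3,710: n = n₀ / (1 + (n₀−1)/N) = 1816 / (1 + 1815/3710) = 1816 / 1.4892 ≈ 1219.43.
Rounding up, n = 1220.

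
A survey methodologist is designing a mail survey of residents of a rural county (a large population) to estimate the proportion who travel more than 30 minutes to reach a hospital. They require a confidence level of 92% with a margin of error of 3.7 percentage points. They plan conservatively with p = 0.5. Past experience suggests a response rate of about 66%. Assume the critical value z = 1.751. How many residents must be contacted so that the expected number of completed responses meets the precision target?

849

Completed interviews needed: n₀ = 1.751² × 0.2500 / 0.037² ≈ 559.90 → 560.
At a 66% response rate, contacts needed = 560 / 0.66 ≈ 848.48 → 849.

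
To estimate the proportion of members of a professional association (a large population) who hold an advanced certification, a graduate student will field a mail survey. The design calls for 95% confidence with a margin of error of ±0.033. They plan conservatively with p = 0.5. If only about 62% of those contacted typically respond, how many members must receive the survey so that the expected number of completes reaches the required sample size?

For 95% confidence, z = 1.960.
Completed interviews needed: n₀ = 1.960² × 0.2500 / 0.033² ≈ 881.91 → 882.
At a 62% response rate, contacts needed = 882 / 0.62 ≈ 1422.58 → 1423.

1423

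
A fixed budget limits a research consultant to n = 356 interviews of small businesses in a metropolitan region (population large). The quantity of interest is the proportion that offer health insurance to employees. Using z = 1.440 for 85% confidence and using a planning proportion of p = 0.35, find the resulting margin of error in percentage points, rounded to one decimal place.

SE(p̂) = √[p(1−p)/n] = √[0.2275/356] = 0.02528.
E = z × SE = 1.440 × 0.02528 = 0.03640, or 3.6 percentage points.

3.6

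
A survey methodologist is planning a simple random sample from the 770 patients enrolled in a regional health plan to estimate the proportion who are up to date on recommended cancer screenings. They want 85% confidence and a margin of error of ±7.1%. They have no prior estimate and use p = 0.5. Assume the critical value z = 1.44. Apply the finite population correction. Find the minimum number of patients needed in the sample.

91

Unadjusted: n₀ = 1.44² × 0.50 × 0.50 / 0.071² ≈ 102.84, so n₀ = 103.
Finite population correction with N = 770: n = n₀ / (1 + (n₀−1)/N) = 103 / (1 + 102/770) = 103 / 1.1325 ≈ 90.95.
Rounding up, n = 91.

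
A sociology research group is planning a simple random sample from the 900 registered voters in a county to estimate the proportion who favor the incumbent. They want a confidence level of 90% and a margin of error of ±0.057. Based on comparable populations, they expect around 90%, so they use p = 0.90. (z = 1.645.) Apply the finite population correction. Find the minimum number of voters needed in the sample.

70

Unadjusted: n₀ = 1.645² × 0.90 × 0.10 / 0.057² ≈ 74.96, so n₀ = 75.
Finite population correction with N = 900: n = n₀ / (1 + (n₀−1)/N) = 75 / (1 + 74/900) = 75 / 1.0822 ≈ 69.30.
Rounding up, n = 70.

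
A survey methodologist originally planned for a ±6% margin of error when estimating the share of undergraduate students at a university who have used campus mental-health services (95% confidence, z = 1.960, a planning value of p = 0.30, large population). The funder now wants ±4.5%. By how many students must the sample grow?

174

At ±6%: n = 1.960² × 0.2100 / 0.060² ≈ 224.09 → 225.
At ±4.5%: n = 1.960² × 0.2100 / 0.045² ≈ 398.39 → 399.
Additional respondents: 399 − 225 = 174.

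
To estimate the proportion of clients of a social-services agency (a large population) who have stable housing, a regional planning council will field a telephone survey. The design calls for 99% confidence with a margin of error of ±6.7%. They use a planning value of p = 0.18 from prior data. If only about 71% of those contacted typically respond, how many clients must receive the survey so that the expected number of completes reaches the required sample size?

309

For 99% confidence, z = 2.58.
Completed interviews needed: n₀ = 2.58² × 0.1476 / 0.067² ≈ 218.86 → 219.
At a 71% response rate, contacts needed = 219 / 0.71 ≈ 308.45 → 309.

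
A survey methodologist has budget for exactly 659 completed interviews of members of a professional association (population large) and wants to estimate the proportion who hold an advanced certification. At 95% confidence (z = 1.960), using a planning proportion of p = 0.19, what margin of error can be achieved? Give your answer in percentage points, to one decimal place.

SE(p̂) = √[p(1−p)/n] = √[0.1539/659] = 0.01528.
E = z × SE = 1.960 × 0.01528 = 0.02995, or 3.0 percentage points.

3.0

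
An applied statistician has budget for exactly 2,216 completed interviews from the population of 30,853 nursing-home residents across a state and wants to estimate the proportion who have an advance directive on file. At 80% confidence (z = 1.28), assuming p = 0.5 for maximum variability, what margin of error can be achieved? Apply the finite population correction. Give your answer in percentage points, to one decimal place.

Finite-population factor: (N−n)/(N−1) = (30853−2216)/(30853−1) = 0.9282.
SE(p̂) = √[p(1−p)/n · (N−n)/(N−1)] = √[0.2500/2216 × 0.9282] = 0.01023.
E = z × SE = 1.28 × 0.01023 = 0.01310 ≈ 1.3 percentage points.

1.3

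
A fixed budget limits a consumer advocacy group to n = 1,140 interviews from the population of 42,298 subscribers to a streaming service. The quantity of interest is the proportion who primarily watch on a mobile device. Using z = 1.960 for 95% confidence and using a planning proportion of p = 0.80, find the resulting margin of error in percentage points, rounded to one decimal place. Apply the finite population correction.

Finite-population factor: (N−n)/(N−1) = (42298−1140)/(42298−1) = 0.9731.
SE(p̂) = √[p(1−p)/n · (N−n)/(N−1)] = √[0.1600/1140 × 0.9731] = 0.01169.
E = z × SE = 1.960 × 0.01169 = 0.02291 ≈ 2.3 percentage points.

2.3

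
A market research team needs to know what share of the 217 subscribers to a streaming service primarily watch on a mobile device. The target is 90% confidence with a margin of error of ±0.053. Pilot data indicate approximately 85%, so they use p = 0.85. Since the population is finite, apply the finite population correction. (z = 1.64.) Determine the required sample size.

79

Unadjusted: n₀ = 1.64² × 0.85 × 0.15 / 0.053² ≈ 122.08, so n₀ = 123.
Finite population correction with N = 217: n = n₀ / (1 + (n₀−1)/N) = 123 / (1 + 122/217) = 123 / 1.5622 ≈ 78.73.
Rounding up, n = 79.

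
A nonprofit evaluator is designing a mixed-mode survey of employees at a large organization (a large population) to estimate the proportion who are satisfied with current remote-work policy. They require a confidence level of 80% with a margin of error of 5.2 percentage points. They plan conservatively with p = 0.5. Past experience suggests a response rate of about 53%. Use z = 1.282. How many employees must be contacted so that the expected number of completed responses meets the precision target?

287

Completed interviews needed: n₀ = 1.282² × 0.2500 / 0.052² ≈ 151.95 → 152.
At a 53% response rate, contacts needed = 152 / 0.53 ≈ 286.79 → 287.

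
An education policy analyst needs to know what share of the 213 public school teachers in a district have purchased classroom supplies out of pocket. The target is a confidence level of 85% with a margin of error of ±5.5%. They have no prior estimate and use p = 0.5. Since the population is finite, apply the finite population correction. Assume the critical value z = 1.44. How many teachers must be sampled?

96

Unadjusted: n₀ = 1.44² × 0.50 × 0.50 / 0.055² ≈ 171.37, so n₀ = 172.
Finite population correction with N = 213: n = n₀ / (1 + (n₀−1)/N) = 172 / (1 + 171/213) = 172 / 1.8028 ≈ 95.41.
Rounding up, n = 96.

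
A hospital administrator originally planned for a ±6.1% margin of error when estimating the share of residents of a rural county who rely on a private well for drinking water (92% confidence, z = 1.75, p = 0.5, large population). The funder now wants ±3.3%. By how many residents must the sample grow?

At ±6.1%: n = 1.75² × 0.2500 / 0.061² ≈ 205.76 → 206.
At ±3.3%: n = 1.75² × 0.2500 / 0.033² ≈ 703.05 → 704.
Additional respondents: 704 − 206 = 498.

498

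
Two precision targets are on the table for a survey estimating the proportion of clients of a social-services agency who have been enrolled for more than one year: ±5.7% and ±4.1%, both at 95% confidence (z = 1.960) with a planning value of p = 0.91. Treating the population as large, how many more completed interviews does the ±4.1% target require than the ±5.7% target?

91

At ±5.7%: n = 1.960² × 0.0819 / 0.057² ≈ 96.84 → 97.
At ±4.1%: n = 1.960² × 0.0819 / 0.041² ≈ 187.17 → 188.
Additional respondents: 188 − 97 = 91.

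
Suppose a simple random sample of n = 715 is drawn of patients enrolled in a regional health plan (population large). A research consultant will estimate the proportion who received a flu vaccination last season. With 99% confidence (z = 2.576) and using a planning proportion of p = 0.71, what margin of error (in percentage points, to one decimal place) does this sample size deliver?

4.4

SE(p̂) = √[p(1−p)/n] = √[0.2059/715] = 0.01697.
E = z × SE = 2.576 × 0.01697 = 0.04371, or 4.4 percentage points.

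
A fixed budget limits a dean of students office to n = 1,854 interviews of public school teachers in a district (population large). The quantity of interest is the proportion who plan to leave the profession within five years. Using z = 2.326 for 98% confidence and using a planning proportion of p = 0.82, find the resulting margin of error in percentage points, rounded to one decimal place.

SE(p̂) = √[p(1−p)/n] = √[0.1476/1854] = 0.00892.
E = z × SE = 2.326 × 0.00892 = 0.02075, or 2.1 percentage points.

2.1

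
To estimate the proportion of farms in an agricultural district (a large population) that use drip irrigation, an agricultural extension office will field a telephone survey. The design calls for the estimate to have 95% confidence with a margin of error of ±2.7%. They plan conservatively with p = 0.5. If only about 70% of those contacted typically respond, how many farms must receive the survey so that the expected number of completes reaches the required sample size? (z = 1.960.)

Completed interviews needed: n₀ = 1.960² × 0.2500 / 0.027² ≈ 1317.42 → 1318.
At a 70% response rate, contacts needed = 1318 / 0.70 ≈ 1882.86 → 1883.

1883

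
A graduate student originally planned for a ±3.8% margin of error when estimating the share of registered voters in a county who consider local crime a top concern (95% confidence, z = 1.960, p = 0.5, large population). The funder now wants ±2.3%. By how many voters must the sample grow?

At ±3.8%: n = 1.960² × 0.2500 / 0.038² ≈ 665.10 → 666.
At ±2.3%: n = 1.960² × 0.2500 / 0.023² ≈ 1815.50 → 1816.
Additional respondents: 1816 − 666 = 1150.

1150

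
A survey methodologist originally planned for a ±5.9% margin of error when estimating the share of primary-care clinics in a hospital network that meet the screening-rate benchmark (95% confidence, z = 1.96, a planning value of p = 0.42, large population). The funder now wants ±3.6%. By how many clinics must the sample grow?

454

At ±5.9%: n = 1.96² × 0.2436 / 0.059² ≈ 268.83 → 269.
At ±3.6%: n = 1.96² × 0.2436 / 0.036² ≈ 722.08 → 723.
Additional respondents: 723 − 269 = 454.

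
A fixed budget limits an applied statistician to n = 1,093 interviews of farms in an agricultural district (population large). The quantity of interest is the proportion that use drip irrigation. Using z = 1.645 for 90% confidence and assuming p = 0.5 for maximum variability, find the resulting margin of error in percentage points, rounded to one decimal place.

SE(p̂) = √[p(1−p)/n] = √[0.2500/1093] = 0.01512.
E = z × SE = 1.645 × 0.01512 = 0.02488, or 2.5 percentage points.

2.5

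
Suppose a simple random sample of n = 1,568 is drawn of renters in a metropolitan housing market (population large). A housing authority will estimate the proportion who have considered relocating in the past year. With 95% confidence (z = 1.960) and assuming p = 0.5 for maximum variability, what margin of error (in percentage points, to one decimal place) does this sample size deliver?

SE(p̂) = √[p(1−p)/n] = √[0.2500/1568] = 0.01263.
E = z × SE = 1.960 × 0.01263 = 0.02475, or 2.5 percentage points.

2.5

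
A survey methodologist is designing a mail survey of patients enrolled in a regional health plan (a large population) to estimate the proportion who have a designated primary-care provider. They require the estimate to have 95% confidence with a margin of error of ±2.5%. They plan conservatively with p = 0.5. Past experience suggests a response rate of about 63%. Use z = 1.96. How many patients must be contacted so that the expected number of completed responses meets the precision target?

2440

Completed interviews needed: n₀ = 1.96² × 0.2500 / 0.025² ≈ 1536.64 → 1537.
At a 63% response rate, contacts needed = 1537 / 0.63 ≈ 2439.68 → 2440.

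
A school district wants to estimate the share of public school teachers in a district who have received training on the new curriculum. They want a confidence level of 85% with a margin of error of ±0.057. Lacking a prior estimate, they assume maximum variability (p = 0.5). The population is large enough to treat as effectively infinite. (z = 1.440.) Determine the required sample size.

With p = 0.5, p(1−p) = 0.25.
n = z²·p(1−p)/E² = 1.440² × 0.2500 / 0.057² = 2.0736 × 0.2500 / 0.003249 ≈ 159.56.
Rounding up gives n = 160.

160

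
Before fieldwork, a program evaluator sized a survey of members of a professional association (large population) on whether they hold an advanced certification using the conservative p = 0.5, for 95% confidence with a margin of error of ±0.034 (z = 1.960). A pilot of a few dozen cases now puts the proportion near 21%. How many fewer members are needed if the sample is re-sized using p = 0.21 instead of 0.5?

Conservative (p = 0.5): n = 1.960² × 0.25 / 0.034² ≈ 830.80 → 831.
Using p = 0.21: p(1−p) = 0.1659, so n = 1.960² × 0.1659 / 0.034² ≈ 551.32 → 552.
Reduction: 831 − 552 = 279.

279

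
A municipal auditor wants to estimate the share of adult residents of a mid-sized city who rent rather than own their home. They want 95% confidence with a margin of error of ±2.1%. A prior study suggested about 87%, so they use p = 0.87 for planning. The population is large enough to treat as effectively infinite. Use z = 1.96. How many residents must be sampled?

986

With p = 0.87, p(1−p) = 0.1131.
n = z²·p(1−p)/E² = 1.96² × 0.1131 / 0.021² = 3.8416 × 0.1131 / 0.000441 ≈ 985.23.
Rounding up gives n = 986.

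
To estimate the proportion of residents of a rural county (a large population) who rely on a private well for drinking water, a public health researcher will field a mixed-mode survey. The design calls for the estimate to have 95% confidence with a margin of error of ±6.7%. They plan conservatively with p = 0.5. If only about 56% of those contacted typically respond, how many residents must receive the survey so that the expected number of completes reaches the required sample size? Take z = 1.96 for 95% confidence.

Completed interviews needed: n₀ = 1.96² × 0.2500 / 0.067² ≈ 213.95 → 214.
At a 56% response rate, contacts needed = 214 / 0.56 ≈ 382.14 → 383.

383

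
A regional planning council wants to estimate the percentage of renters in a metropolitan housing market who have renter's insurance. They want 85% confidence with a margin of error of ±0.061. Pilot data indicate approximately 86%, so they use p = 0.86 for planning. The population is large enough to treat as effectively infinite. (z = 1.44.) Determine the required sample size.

With p = 0.86, p(1−p) = 0.1204.
n = z²·p(1−p)/E² = 1.44² × 0.1204 / 0.061² = 2.0736 × 0.1204 / 0.003721 ≈ 67.10.
Rounding up gives n = 68.

68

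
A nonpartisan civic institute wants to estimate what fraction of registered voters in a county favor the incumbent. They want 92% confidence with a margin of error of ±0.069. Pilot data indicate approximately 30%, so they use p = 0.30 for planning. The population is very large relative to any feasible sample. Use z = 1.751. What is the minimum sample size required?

With p = 0.30, p(1−p) = 0.2100.
n = z²·p(1−p)/E² = 1.751² × 0.2100 / 0.069² = 3.0660 × 0.2100 / 0.004761 ≈ 135.24.
Rounding up gives n = 136.

136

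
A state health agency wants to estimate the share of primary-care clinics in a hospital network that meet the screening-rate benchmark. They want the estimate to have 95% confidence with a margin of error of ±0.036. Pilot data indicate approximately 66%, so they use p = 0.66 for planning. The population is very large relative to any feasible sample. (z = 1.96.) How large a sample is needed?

With p = 0.66, p(1−p) = 0.2244.
n = z²·p(1−p)/E² = 1.96² × 0.2244 / 0.036² = 3.8416 × 0.2244 / 0.001296 ≈ 665.17.
Rounding up gives n = 666.

666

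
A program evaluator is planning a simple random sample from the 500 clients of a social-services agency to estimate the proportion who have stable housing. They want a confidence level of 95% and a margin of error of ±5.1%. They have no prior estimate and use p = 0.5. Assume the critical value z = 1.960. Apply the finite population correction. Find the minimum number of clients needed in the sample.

Unadjusted: n₀ = 1.960² × 0.50 × 0.50 / 0.051² ≈ 369.24, so n₀ = 370.
Finite population correction with N = 500: n = n₀ / (1 + (n₀−1)/N) = 370 / (1 + 369/500) = 370 / 1.7380 ≈ 212.89.
Rounding up, n = 213.

213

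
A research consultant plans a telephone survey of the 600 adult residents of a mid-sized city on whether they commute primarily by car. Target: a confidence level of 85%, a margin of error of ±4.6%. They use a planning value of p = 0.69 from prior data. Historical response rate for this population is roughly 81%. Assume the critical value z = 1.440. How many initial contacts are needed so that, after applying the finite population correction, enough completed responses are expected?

193

Completed interviews needed (unadjusted): n₀ = 1.440² × 0.2139 / 0.046² ≈ 209.61 → 210.
FPC for N = 600: n = 210 / (1 + 209/600) = 210 / 1.3483 ≈ 155.75 → 156.
At an 81% response rate, contacts needed = 156 / 0.81 ≈ 192.59 → 193.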